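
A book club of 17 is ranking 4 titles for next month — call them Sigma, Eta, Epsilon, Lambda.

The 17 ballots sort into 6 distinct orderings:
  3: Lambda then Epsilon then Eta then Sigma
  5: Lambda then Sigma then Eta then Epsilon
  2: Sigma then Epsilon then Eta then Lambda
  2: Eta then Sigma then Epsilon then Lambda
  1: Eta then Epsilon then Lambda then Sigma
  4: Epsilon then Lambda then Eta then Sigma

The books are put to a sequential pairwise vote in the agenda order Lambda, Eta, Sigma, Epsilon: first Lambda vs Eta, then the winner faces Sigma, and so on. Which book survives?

Round 1: Lambda vs Eta — 12–5, Lambda advances.
Round 2: Lambda vs Sigma — 13–4, Lambda advances.
Round 3: Lambda vs Epsilon — 8–9, Epsilon advances.
The agenda winner is Epsilon.

Epsilon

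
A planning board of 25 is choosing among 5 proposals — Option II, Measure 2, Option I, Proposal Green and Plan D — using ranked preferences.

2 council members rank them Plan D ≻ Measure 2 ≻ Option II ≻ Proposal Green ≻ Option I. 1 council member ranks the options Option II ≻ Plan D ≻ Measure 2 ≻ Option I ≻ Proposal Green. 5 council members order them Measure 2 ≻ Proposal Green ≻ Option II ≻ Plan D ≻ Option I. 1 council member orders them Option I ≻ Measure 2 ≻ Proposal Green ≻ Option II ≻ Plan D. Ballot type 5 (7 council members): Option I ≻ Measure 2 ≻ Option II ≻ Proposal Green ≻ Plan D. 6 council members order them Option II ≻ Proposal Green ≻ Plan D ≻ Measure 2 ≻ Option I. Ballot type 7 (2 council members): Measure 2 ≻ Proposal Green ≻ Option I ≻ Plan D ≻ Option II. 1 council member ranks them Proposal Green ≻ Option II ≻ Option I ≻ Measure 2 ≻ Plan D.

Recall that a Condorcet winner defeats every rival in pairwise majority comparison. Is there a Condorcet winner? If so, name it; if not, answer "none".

Measure 2

Head-to-head results (25 council members):
Option II vs Measure 2: 8 to 17, Measure 2.
Option II vs Option I: 15 to 10, Option II.
Option II vs Proposal Green: Option II preferred on 2+1+7+6 = 16 ballots; Option II wins 16–9.
Option II vs Plan D: 1+5+1+7+6+1 = 21 for Option II, 4 for Plan D — Option II by 21–4.
Measure 2 vs Option I: Measure 2 preferred on 2+1+5+6+2 = 16 ballots; Measure 2 wins 16–9.
Measure 2 vs Proposal Green: Measure 2 preferred on 2+1+5+1+7+2 = 18 ballots; Measure 2 wins 18–7.
Measure 2 vs Plan D: Measure 2 preferred on 5+1+7+2+1 = 16 ballots; Measure 2 wins 16–9.
Option I vs Proposal Green: Option I is ranked higher on 1+1+7 = 9 ballots, Proposal Green on 16. Proposal Green wins 16–9.
Option I vs Plan D: 11 to 14, Plan D.
Proposal Green vs Plan D: Proposal Green preferred on 5+1+7+6+2+1 = 22 ballots; Proposal Green wins 22–3.
Measure 2 defeats every rival head-to-head and is the Condorcet winner.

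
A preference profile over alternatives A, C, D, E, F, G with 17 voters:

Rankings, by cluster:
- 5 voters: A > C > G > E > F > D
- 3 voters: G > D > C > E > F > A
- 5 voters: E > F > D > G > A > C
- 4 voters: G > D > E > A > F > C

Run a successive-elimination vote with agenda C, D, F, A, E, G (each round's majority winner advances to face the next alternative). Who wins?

G

Round 1: C vs D — 5–12, D advances.
Round 2: D vs F — 7–10, F advances.
Round 3: F vs A — 8–9, A advances.
Round 4: A vs E — 5–12, E advances.
Round 5: E vs G — 5–12, G advances.
G survives the agenda.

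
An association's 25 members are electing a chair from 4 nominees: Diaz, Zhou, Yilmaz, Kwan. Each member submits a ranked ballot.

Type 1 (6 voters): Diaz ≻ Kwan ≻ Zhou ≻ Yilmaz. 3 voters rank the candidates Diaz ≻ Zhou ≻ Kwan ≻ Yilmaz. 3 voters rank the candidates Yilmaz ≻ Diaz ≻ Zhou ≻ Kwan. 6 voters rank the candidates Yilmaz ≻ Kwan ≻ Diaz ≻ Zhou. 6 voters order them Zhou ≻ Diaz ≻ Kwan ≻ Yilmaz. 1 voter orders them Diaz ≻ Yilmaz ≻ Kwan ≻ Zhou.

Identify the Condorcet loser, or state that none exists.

Head-to-head results (25 voters):
Diaz vs Zhou: Diaz is ranked higher on 6+3+3+6+1 = 19 ballots, Zhou on 6. Diaz wins 19–6.
Diaz vs Yilmaz: Diaz preferred on 6+3+6+1 = 16 ballots; Diaz wins 16–9.
Diaz vs Kwan: 6+3+3+6+1 = 19 for Diaz, 6 for Kwan — Diaz by 19–6.
Zhou vs Yilmaz: 15 to 10, Zhou.
Zhou vs Kwan: Zhou is ranked higher on 3+3+6 = 12 ballots, Kwan on 13. Kwan wins 13–12.
Yilmaz vs Kwan: Kwan, 15–10.
Yilmaz loses to every other candidate — it is the Condorcet loser.

Yilmaz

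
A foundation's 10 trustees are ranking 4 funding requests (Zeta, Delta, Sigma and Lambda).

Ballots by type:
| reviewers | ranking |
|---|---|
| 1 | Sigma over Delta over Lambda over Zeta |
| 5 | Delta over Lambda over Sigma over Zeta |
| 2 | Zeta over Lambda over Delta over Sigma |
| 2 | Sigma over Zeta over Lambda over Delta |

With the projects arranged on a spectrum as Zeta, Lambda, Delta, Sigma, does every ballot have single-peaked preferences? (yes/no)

no

Axis positions: Zeta=1, Lambda=2, Delta=3, Sigma=4.
Type 1 (peak Sigma at position 4): ranking walks positions 4-3-2-1, expanding outward from the peak — single-peaked.
Type 2 (peak Delta at position 3): ranking walks positions 3-2-4-1, expanding outward from the peak — single-peaked.
Type 3 (peak Zeta at position 1): ranking walks positions 1-2-3-4, expanding outward from the peak — single-peaked.
Type 4: ranking walks positions 4-1-2-3; Zeta is ranked above Delta even though Delta lies between Zeta and the peak Sigma on the axis — preferences dip and rise again. Not single-peaked.
Type 4 violates single-peakedness, so the profile is not single-peaked on this axis.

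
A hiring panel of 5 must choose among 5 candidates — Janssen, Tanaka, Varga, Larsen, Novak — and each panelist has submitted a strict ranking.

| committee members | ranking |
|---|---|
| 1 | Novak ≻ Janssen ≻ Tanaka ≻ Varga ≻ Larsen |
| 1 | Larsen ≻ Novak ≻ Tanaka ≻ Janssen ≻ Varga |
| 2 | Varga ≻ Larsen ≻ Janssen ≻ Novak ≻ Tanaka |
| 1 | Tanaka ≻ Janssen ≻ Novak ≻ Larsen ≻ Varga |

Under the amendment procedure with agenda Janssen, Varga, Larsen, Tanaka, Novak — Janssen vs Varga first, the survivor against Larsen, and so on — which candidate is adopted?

Round 1: Janssen vs Varga — 3–2, Janssen advances.
Round 2: Janssen vs Larsen — 2–3, Larsen advances.
Round 3: Larsen vs Tanaka — 3–2, Larsen advances.
Round 4: Larsen vs Novak — 3–2, Larsen advances.
Larsen survives the agenda.

Larsen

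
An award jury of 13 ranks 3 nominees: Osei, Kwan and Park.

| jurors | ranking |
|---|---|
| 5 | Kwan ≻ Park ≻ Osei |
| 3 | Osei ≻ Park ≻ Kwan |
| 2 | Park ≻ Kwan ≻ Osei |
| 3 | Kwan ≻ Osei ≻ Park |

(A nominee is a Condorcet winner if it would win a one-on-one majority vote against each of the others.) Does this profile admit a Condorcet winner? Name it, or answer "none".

Kwan

Check each pair by majority over 13 ballots:
Osei vs Kwan: 3 for Osei, 10 for Kwan — Kwan by 10–3.
Osei vs Park: 3+3 = 6 for Osei, 7 for Park — Park by 7–6.
Kwan vs Park: Kwan, 8–5.
Kwan wins every pairwise contest, so Kwan is the Condorcet winner.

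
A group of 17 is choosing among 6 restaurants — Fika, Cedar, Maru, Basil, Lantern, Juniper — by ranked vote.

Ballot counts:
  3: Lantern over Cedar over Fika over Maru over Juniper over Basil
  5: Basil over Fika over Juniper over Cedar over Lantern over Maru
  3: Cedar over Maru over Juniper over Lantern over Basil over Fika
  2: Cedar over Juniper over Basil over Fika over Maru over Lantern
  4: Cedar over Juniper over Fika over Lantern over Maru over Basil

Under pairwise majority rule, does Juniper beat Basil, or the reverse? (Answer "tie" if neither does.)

Juniper

Ballots ranking Juniper above Basil: 3 + 3 + 2 + 4 = 12.
Ballots ranking Basil above Juniper: 17 − 12 = 5.
Juniper wins the head-to-head 12–5.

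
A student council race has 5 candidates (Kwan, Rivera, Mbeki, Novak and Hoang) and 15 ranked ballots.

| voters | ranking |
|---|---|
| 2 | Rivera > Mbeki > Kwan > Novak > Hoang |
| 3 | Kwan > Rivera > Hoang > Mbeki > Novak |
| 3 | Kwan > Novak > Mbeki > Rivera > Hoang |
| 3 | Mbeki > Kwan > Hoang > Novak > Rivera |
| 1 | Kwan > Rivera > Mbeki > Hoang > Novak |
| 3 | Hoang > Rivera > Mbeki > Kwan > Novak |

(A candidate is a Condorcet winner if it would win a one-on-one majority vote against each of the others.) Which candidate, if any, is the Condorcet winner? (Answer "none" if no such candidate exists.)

none

Pairwise majorities:
Kwan vs Rivera: Kwan preferred on 3+3+3+1 = 10 ballots; Kwan wins 10–5.
Kwan vs Mbeki: 7 to 8, Mbeki.
Kwan vs Novak: 15 to 0, Kwan.
Kwan vs Hoang: 12 to 3, Kwan.
Rivera vs Mbeki: Rivera is ranked higher on 2+3+1+3 = 9 ballots, Mbeki on 6. Rivera wins 9–6.
Rivera vs Novak: Rivera is ranked higher on 2+3+1+3 = 9 ballots, Novak on 6. Rivera wins 9–6.
Rivera vs Hoang: 9 to 6, Rivera.
Mbeki vs Novak: Mbeki is ranked higher on 2+3+3+1+3 = 12 ballots, Novak on 3. Mbeki wins 12–3.
Mbeki vs Hoang: 9 to 6, Mbeki.
Novak vs Hoang: Novak preferred on 2+3 = 5 ballots; Hoang wins 10–5.
Every candidate loses at least once (Kwan loses to Mbeki; Rivera loses to Kwan; Mbeki loses to Rivera; Novak loses to Kwan; Hoang loses to Kwan). The majority relation contains the cycle Kwan → Rivera → Mbeki → Kwan, so there is no Condorcet winner.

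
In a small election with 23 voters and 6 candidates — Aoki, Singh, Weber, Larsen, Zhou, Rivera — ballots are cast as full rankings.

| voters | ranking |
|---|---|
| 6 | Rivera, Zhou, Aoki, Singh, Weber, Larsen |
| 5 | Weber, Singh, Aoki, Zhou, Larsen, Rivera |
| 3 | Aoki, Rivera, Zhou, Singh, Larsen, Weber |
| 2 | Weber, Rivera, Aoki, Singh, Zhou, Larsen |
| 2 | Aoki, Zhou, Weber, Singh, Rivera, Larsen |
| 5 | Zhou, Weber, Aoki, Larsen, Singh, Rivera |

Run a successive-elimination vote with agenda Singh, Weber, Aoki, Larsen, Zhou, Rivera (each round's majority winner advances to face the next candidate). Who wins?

Zhou

Round 1: Singh vs Weber — 9–14, Weber advances.
Round 2: Weber vs Aoki — 12–11, Weber advances.
Round 3: Weber vs Larsen — 20–3, Weber advances.
Round 4: Weber vs Zhou — 7–16, Zhou advances.
Round 5: Zhou vs Rivera — 12–11, Zhou advances.
The agenda winner is Zhou.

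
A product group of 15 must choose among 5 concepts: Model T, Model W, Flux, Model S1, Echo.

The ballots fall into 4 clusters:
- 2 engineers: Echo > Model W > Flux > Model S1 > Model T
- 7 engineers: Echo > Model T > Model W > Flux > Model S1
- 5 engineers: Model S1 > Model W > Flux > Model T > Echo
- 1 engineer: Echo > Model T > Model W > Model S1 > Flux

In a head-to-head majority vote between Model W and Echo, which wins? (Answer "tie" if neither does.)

Ballots ranking Model W above Echo: 5.
Ballots ranking Echo above Model W: 15 − 5 = 10.
Echo wins the head-to-head 10–5.

Echo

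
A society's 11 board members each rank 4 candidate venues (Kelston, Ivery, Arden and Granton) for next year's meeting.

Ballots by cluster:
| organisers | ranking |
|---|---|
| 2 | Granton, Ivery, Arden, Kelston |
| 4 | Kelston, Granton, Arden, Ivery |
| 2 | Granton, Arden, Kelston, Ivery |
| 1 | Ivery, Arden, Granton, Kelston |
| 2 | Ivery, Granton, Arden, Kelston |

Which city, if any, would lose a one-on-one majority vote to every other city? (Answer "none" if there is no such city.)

Ivery

Head-to-head results (11 organisers):
Kelston vs Ivery: Kelston is ranked higher on 4+2 = 6 ballots, Ivery on 5. Kelston wins 6–5.
Kelston–Arden: Arden 7–4.
Kelston vs Granton: 4 to 7, Granton.
Ivery–Arden: Arden 6–5.
Ivery–Granton: Granton 8–3.
Arden vs Granton: 1 for Arden, 10 for Granton — Granton by 10–1.
Ivery loses to every other city — it is the Condorcet loser.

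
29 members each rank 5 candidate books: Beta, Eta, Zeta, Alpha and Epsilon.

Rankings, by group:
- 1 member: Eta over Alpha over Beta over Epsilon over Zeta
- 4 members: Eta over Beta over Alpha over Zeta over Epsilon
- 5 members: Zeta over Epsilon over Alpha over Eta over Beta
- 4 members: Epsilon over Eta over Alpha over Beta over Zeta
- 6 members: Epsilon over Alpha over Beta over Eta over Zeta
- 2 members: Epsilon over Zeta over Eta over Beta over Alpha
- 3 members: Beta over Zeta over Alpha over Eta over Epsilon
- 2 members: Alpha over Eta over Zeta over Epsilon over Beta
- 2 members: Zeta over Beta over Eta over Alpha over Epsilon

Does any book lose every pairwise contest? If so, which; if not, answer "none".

Head-to-head results (29 members):
Beta vs Eta: 11 to 18, Eta.
Beta vs Zeta: Beta, 18–11.
Beta vs Alpha: Alpha, 18–11.
Beta–Epsilon: Epsilon 19–10.
Eta vs Zeta: 17 to 12, Eta.
Eta vs Alpha: Eta is ranked higher on 1+4+4+2+2 = 13 ballots, Alpha on 16. Alpha wins 16–13.
Eta–Epsilon: Epsilon 17–12.
Zeta vs Alpha: Alpha, 17–12.
Zeta–Epsilon: Zeta 16–13.
Alpha–Epsilon: Epsilon 17–12.
No book is winless: Beta beats Zeta; Eta beats Beta; Zeta beats Epsilon; Alpha beats Beta; Epsilon beats Beta. There is no Condorcet loser.

none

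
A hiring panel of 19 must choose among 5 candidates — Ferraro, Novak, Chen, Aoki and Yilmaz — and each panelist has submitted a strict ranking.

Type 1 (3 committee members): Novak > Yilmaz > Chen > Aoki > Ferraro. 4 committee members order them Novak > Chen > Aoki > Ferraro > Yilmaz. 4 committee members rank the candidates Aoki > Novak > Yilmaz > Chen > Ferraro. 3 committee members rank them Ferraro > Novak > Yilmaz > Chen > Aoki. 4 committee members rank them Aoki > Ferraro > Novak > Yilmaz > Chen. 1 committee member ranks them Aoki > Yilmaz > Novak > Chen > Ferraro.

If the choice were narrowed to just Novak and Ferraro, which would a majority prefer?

Ballots ranking Novak above Ferraro: 3 + 4 + 4 + 1 = 12.
Ballots ranking Ferraro above Novak: 19 − 12 = 7.
Novak wins the head-to-head 12–7.

Novak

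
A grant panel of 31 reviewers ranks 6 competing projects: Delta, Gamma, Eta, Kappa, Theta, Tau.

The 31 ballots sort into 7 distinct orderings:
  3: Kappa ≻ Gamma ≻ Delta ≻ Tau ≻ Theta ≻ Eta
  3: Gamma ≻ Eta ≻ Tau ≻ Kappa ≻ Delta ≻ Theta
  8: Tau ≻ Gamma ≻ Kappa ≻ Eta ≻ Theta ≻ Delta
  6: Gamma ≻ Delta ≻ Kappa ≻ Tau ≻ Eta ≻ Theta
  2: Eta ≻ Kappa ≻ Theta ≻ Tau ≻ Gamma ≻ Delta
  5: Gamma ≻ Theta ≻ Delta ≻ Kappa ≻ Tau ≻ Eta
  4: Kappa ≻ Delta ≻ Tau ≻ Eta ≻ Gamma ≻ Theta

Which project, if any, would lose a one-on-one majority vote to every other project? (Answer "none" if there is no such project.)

Theta

Pairwise majorities:
Delta vs Gamma: 4 for Delta, 27 for Gamma — Gamma by 27–4.
Delta vs Eta: Delta wins 18–13.
Delta vs Kappa: Delta is ranked higher on 6+5 = 11 ballots, Kappa on 20. Kappa wins 20–11.
Delta–Theta: Delta 16–15.
Delta vs Tau: 3+6+5+4 = 18 for Delta, 13 for Tau — Delta by 18–13.
Gamma vs Eta: 3+3+8+6+5 = 25 for Gamma, 6 for Eta — Gamma by 25–6.
Gamma vs Kappa: Gamma wins 22–9.
Gamma vs Theta: Gamma, 29–2.
Gamma vs Tau: Gamma wins 17–14.
Eta vs Kappa: 5 to 26, Kappa.
Eta–Theta: Eta 23–8.
Eta vs Tau: 3+2 = 5 for Eta, 26 for Tau — Tau by 26–5.
Kappa vs Theta: Kappa is ranked higher on 3+3+8+6+2+4 = 26 ballots, Theta on 5. Kappa wins 26–5.
Kappa vs Tau: Kappa, 20–11.
Theta vs Tau: Tau wins 24–7.
Theta loses to every other project — it is the Condorcet loser.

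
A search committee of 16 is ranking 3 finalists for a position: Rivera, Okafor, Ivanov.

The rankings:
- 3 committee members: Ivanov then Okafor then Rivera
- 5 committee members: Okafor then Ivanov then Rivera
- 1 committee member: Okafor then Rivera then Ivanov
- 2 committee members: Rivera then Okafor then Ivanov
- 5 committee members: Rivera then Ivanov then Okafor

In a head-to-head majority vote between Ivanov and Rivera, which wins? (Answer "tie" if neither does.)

tie

Ballots ranking Ivanov above Rivera: 3 + 5 = 8.
Ballots ranking Rivera above Ivanov: 16 − 8 = 8.
8–8: the pair ties.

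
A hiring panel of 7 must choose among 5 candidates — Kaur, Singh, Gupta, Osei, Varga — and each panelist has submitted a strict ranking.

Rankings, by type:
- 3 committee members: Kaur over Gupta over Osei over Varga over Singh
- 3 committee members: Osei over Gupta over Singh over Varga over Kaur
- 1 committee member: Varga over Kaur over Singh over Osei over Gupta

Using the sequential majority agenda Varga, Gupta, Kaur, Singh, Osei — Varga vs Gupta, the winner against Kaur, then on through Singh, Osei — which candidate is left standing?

Round 1: Varga vs Gupta — 1–6, Gupta advances.
Round 2: Gupta vs Kaur — 3–4, Kaur advances.
Round 3: Kaur vs Singh — 4–3, Kaur advances.
Round 4: Kaur vs Osei — 4–3, Kaur advances.
The agenda winner is Kaur.

Kaur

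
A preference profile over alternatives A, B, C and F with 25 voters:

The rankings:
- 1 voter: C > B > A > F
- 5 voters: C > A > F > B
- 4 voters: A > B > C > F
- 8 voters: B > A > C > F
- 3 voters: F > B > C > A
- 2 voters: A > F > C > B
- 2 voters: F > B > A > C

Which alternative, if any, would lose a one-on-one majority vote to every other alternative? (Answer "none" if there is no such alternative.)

Head-to-head results (25 voters):
A–B: B 14–11.
A vs C: A is ranked higher on 4+8+2+2 = 16 ballots, C on 9. A wins 16–9.
A vs F: A preferred on 1+5+4+8+2 = 20 ballots; A wins 20–5.
B vs C: B is ranked higher on 4+8+3+2 = 17 ballots, C on 8. B wins 17–8.
B vs F: 1+4+8 = 13 for B, 12 for F — B by 13–12.
C vs F: 18 to 7, C.
Only F has no wins; F is the Condorcet loser.

F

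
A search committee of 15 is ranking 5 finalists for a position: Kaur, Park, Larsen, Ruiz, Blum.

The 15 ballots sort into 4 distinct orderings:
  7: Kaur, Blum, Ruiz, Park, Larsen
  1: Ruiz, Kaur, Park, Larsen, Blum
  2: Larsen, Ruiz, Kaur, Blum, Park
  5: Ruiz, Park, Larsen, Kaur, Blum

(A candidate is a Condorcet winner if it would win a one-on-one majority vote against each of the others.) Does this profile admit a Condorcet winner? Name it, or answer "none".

Head-to-head results (15 committee members):
Kaur vs Park: Kaur wins 10–5.
Kaur vs Larsen: Kaur, 8–7.
Kaur vs Ruiz: Ruiz wins 8–7.
Kaur–Blum: Kaur 15–0.
Park vs Larsen: Park wins 13–2.
Park vs Ruiz: Ruiz, 15–0.
Park vs Blum: Blum, 9–6.
Larsen vs Ruiz: Ruiz, 13–2.
Larsen vs Blum: Larsen wins 8–7.
Ruiz vs Blum: Ruiz, 8–7.
Ruiz beats each of Kaur, Park, Larsen, Blum — Ruiz is the Condorcet winner.

Ruiz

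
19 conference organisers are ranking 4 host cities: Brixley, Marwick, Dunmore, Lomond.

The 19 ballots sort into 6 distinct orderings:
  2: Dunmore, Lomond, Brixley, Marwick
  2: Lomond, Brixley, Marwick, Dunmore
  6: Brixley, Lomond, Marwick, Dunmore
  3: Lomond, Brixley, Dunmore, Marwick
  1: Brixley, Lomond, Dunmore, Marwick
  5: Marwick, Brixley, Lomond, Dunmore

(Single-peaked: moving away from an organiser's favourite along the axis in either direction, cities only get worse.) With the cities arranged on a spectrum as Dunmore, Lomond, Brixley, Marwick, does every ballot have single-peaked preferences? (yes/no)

yes

Axis positions: Dunmore=1, Lomond=2, Brixley=3, Marwick=4.
Type 1 (peak Dunmore at position 1): ranking walks positions 1-2-3-4, expanding outward from the peak — single-peaked.
Type 2 (peak Lomond at position 2): ranking walks positions 2-3-4-1, expanding outward from the peak — single-peaked.
Type 3 (peak Brixley at position 3): ranking walks positions 3-2-4-1, expanding outward from the peak — single-peaked.
Type 4 (peak Lomond at position 2): ranking walks positions 2-3-1-4, expanding outward from the peak — single-peaked.
Type 5 (peak Brixley at position 3): ranking walks positions 3-2-1-4, expanding outward from the peak — single-peaked.
Type 6 (peak Marwick at position 4): ranking walks positions 4-3-2-1, expanding outward from the peak — single-peaked.
Every ranking is single-peaked on this axis.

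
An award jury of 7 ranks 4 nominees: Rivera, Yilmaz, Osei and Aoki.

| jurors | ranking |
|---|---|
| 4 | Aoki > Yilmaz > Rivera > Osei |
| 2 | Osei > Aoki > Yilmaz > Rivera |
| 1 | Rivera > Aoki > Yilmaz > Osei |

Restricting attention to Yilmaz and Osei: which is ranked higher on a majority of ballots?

Ballots ranking Yilmaz above Osei: 4 + 1 = 5.
Ballots ranking Osei above Yilmaz: 7 − 5 = 2.
Yilmaz wins the head-to-head 5–2.

Yilmaz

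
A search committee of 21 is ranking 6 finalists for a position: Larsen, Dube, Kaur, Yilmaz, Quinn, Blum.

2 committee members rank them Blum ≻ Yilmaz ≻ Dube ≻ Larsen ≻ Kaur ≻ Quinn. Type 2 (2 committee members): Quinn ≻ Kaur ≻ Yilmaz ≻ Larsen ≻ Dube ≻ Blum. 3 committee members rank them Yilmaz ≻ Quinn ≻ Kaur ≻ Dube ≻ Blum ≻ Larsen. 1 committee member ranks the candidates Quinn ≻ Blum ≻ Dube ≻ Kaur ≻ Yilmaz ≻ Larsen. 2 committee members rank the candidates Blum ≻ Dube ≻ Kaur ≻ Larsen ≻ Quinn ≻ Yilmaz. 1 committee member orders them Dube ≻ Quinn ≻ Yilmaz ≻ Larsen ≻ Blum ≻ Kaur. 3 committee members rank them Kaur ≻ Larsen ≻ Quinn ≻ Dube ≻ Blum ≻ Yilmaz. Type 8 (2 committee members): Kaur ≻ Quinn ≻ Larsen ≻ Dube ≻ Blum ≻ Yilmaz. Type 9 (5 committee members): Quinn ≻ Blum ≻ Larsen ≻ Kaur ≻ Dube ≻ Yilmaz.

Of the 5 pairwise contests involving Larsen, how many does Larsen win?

2

Larsen against each rival (21 committee members):
Larsen vs Dube: Larsen, 12–9.
Larsen vs Kaur: Larsen is ranked higher on 2+1+5 = 8 ballots, Kaur on 13. Kaur wins 13–8.
Larsen vs Yilmaz: 2+3+2+5 = 12 for Larsen, 9 for Yilmaz — Larsen by 12–9.
Larsen vs Quinn: Quinn wins 14–7.
Larsen vs Blum: Larsen preferred on 2+1+3+2 = 8 ballots; Blum wins 13–8.
Larsen beats Dube, Yilmaz; loses to Kaur, Quinn, Blum — 2 pairwise wins.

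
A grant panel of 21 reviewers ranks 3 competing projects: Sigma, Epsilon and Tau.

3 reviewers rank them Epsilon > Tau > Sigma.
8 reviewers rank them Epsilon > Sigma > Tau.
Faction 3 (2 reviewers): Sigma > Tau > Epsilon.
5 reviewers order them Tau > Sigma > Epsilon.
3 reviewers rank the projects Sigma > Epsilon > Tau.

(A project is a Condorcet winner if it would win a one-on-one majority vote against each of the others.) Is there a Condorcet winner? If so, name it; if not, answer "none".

Check each pair by majority over 21 ballots:
Sigma–Epsilon: Epsilon 11–10.
Sigma vs Tau: Sigma, 13–8.
Epsilon vs Tau: Epsilon wins 14–7.
Epsilon wins every pairwise contest, so Epsilon is the Condorcet winner.

Epsilon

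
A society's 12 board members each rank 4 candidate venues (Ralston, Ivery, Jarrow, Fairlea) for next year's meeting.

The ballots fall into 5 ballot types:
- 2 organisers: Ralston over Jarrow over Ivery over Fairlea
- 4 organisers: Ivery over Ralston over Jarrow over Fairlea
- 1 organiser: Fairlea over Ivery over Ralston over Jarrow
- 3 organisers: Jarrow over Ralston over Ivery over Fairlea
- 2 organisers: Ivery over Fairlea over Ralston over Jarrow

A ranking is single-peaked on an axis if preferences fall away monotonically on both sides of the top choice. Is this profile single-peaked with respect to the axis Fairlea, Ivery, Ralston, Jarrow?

Axis positions: Fairlea=1, Ivery=2, Ralston=3, Jarrow=4.
Ballot type 1 (peak Ralston at position 3): ranking walks positions 3-4-2-1, expanding outward from the peak — single-peaked.
Ballot type 2 (peak Ivery at position 2): ranking walks positions 2-3-4-1, expanding outward from the peak — single-peaked.
Ballot type 3 (peak Fairlea at position 1): ranking walks positions 1-2-3-4, expanding outward from the peak — single-peaked.
Ballot type 4 (peak Jarrow at position 4): ranking walks positions 4-3-2-1, expanding outward from the peak — single-peaked.
Ballot type 5 (peak Ivery at position 2): ranking walks positions 2-1-3-4, expanding outward from the peak — single-peaked.
Every ranking is single-peaked on this axis.

yes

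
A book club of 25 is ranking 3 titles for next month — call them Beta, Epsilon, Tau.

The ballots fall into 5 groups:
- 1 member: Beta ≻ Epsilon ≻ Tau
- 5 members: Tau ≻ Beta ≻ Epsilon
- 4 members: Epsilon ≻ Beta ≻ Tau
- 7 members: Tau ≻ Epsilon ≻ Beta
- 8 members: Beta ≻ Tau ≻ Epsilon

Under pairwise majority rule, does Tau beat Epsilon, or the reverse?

Tau

Ballots ranking Tau above Epsilon: 5 + 7 + 8 = 20.
Ballots ranking Epsilon above Tau: 25 − 20 = 5.
Tau wins the head-to-head 20–5.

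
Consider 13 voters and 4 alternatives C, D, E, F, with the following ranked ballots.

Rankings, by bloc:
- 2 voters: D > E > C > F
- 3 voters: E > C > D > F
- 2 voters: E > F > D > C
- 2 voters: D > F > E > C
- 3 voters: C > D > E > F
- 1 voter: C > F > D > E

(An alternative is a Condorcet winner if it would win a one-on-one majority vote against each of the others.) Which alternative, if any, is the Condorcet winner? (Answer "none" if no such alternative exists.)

none

Check each pair by majority over 13 ballots:
C–D: C 7–6.
C vs E: E wins 9–4.
C vs F: 9 to 4, C.
D vs E: 8 to 5, D.
D–F: D 10–3.
E vs F: E wins 10–3.
Every alternative loses at least once (C loses to E; D loses to C; E loses to D; F loses to C). The majority relation contains the cycle C > D > E > C, so there is no Condorcet winner.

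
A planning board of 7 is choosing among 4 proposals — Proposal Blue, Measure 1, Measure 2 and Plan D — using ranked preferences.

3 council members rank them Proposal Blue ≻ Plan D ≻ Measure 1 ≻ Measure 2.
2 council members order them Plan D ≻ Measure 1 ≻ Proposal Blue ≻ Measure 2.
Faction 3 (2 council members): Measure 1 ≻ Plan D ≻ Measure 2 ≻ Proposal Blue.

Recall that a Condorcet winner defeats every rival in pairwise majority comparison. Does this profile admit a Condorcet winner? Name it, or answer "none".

Plan D

Pairwise majorities:
Proposal Blue vs Measure 1: 3 for Proposal Blue, 4 for Measure 1 — Measure 1 by 4–3.
Proposal Blue vs Measure 2: 3+2 = 5 for Proposal Blue, 2 for Measure 2 — Proposal Blue by 5–2.
Proposal Blue vs Plan D: 3 to 4, Plan D.
Measure 1 vs Measure 2: Measure 1 is ranked higher on 3+2+2 = 7 ballots, Measure 2 on 0. Measure 1 wins 7–0.
Measure 1 vs Plan D: Measure 1 is ranked higher on 2 ballots, Plan D on 5. Plan D wins 5–2.
Measure 2 vs Plan D: 0 for Measure 2, 7 for Plan D — Plan D by 7–0.
Plan D wins every pairwise contest, so Plan D is the Condorcet winner.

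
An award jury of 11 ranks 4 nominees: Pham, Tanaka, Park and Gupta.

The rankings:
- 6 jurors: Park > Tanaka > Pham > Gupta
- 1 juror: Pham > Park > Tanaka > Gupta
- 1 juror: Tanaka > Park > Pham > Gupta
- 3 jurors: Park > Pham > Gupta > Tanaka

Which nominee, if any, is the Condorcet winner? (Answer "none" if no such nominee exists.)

Pairwise majorities:
Pham vs Tanaka: Pham is ranked higher on 1+3 = 4 ballots, Tanaka on 7. Tanaka wins 7–4.
Pham vs Park: Pham preferred on 1 ballot; Park wins 10–1.
Pham vs Gupta: Pham preferred on 6+1+1+3 = 11 ballots; Pham wins 11–0.
Tanaka vs Park: 1 for Tanaka, 10 for Park — Park by 10–1.
Tanaka vs Gupta: 6+1+1 = 8 for Tanaka, 3 for Gupta — Tanaka by 8–3.
Park vs Gupta: 11 to 0, Park.
Park defeats every rival head-to-head and is the Condorcet winner.

Park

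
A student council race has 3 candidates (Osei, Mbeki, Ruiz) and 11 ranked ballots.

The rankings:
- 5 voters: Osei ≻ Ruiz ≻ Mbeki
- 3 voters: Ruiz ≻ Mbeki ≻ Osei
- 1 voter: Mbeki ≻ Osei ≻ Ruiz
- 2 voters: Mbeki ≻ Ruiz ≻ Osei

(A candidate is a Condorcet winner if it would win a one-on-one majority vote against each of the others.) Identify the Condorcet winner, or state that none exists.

none

Head-to-head results (11 voters):
Osei vs Mbeki: Osei is ranked higher on 5 ballots, Mbeki on 6. Mbeki wins 6–5.
Osei vs Ruiz: 5+1 = 6 for Osei, 5 for Ruiz — Osei by 6–5.
Mbeki vs Ruiz: 3 to 8, Ruiz.
Each candidate drops at least one matchup (Osei loses to Mbeki; Mbeki loses to Ruiz; Ruiz loses to Osei); the cycle Osei > Ruiz > Mbeki > Osei rules out a Condorcet winner.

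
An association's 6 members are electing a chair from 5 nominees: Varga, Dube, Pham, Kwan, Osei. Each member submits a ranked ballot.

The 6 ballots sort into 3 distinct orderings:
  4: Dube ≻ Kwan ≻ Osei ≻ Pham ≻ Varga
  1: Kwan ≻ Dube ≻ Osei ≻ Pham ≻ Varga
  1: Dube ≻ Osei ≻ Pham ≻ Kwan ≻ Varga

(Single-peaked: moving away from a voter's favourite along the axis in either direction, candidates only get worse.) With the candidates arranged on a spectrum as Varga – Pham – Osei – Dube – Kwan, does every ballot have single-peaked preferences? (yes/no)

Axis positions: Varga=1, Pham=2, Osei=3, Dube=4, Kwan=5.
Bloc 1 (peak Dube at position 4): ranking walks positions 4-5-3-2-1, expanding outward from the peak — single-peaked.
Bloc 2 (peak Kwan at position 5): ranking walks positions 5-4-3-2-1, expanding outward from the peak — single-peaked.
Bloc 3 (peak Dube at position 4): ranking walks positions 4-3-2-5-1, expanding outward from the peak — single-peaked.
Every ranking is single-peaked on this axis.

yes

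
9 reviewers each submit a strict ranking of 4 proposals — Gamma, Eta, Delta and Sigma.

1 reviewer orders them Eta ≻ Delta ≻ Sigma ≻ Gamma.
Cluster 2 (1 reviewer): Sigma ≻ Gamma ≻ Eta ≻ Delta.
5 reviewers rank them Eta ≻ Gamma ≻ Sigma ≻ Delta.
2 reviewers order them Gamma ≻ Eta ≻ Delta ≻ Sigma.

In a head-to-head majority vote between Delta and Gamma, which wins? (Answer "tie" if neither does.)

Ballots ranking Delta above Gamma: 1.
Ballots ranking Gamma above Delta: 9 − 1 = 8.
Gamma wins the head-to-head 8–1.

Gamma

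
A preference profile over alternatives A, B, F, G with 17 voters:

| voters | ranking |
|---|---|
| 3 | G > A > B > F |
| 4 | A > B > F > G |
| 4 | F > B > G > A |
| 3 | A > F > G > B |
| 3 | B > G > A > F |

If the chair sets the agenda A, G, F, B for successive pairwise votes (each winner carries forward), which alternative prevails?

Round 1: A vs G — 7–10, G advances.
Round 2: G vs F — 6–11, F advances.
Round 3: F vs B — 7–10, B advances.
B survives the agenda.

B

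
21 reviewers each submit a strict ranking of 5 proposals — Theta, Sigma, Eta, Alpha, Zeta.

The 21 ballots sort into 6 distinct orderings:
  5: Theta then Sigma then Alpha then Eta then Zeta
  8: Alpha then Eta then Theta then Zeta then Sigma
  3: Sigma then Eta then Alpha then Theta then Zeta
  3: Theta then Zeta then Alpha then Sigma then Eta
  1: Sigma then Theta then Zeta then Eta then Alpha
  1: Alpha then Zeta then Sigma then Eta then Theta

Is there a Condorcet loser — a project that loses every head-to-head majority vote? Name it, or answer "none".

Pairwise majorities:
Theta vs Sigma: Theta, 16–5.
Theta vs Eta: 5+3+1 = 9 for Theta, 12 for Eta — Eta by 12–9.
Theta vs Alpha: 9 to 12, Alpha.
Theta vs Zeta: 5+8+3+3+1 = 20 for Theta, 1 for Zeta — Theta by 20–1.
Sigma vs Eta: Sigma wins 13–8.
Sigma vs Alpha: 5+3+1 = 9 for Sigma, 12 for Alpha — Alpha by 12–9.
Sigma vs Zeta: Zeta wins 12–9.
Eta vs Alpha: Alpha, 17–4.
Eta vs Zeta: Eta wins 16–5.
Alpha–Zeta: Alpha 17–4.
Every project wins at least one matchup (Theta beats Sigma; Sigma beats Eta; Eta beats Theta; Alpha beats Theta; Zeta beats Sigma), so there is no Condorcet loser.

none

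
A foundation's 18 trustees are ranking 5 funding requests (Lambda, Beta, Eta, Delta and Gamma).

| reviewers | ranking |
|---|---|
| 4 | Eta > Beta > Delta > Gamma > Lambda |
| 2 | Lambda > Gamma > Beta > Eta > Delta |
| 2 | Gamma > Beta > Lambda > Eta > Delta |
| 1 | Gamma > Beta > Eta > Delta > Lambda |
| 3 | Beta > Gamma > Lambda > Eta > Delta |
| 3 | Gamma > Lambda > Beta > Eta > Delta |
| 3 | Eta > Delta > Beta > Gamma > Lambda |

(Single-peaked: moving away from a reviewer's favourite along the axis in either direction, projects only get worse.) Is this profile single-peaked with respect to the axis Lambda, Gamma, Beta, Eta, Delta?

Axis positions: Lambda=1, Gamma=2, Beta=3, Eta=4, Delta=5.
Cluster 1 (peak Eta at position 4): ranking walks positions 4-3-5-2-1, expanding outward from the peak — single-peaked.
Cluster 2 (peak Lambda at position 1): ranking walks positions 1-2-3-4-5, expanding outward from the peak — single-peaked.
Cluster 3 (peak Gamma at position 2): ranking walks positions 2-3-1-4-5, expanding outward from the peak — single-peaked.
Cluster 4 (peak Gamma at position 2): ranking walks positions 2-3-4-5-1, expanding outward from the peak — single-peaked.
Cluster 5 (peak Beta at position 3): ranking walks positions 3-2-1-4-5, expanding outward from the peak — single-peaked.
Cluster 6 (peak Gamma at position 2): ranking walks positions 2-1-3-4-5, expanding outward from the peak — single-peaked.
Cluster 7 (peak Eta at position 4): ranking walks positions 4-5-3-2-1, expanding outward from the peak — single-peaked.
Every ranking is single-peaked on this axis.

yes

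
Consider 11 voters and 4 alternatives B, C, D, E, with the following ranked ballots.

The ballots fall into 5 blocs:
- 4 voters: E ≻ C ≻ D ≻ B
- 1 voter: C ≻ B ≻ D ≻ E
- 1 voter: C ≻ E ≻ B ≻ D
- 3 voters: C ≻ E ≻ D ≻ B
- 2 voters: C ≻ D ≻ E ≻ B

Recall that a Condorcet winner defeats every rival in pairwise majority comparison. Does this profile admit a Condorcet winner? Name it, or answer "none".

C

Check each pair by majority over 11 ballots:
B vs C: B is ranked higher on 0 ballots, C on 11. C wins 11–0.
B vs D: B preferred on 1+1 = 2 ballots; D wins 9–2.
B vs E: 1 for B, 10 for E — E by 10–1.
C vs D: C is ranked higher on 4+1+1+3+2 = 11 ballots, D on 0. C wins 11–0.
C vs E: C preferred on 1+1+3+2 = 7 ballots; C wins 7–4.
D vs E: 1+2 = 3 for D, 8 for E — E by 8–3.
C defeats every rival head-to-head and is the Condorcet winner.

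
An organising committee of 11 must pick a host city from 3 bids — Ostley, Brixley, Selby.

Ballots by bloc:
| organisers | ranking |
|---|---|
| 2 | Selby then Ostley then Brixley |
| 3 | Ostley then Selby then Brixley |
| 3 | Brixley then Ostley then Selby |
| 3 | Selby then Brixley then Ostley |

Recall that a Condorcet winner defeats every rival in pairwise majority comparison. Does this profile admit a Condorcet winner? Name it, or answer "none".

Check each pair by majority over 11 ballots:
Ostley vs Brixley: Ostley preferred on 2+3 = 5 ballots; Brixley wins 6–5.
Ostley vs Selby: Ostley, 6–5.
Brixley vs Selby: 3 for Brixley, 8 for Selby — Selby by 8–3.
Each city drops at least one matchup (Ostley loses to Brixley; Brixley loses to Selby; Selby loses to Ostley); the cycle Ostley > Selby > Brixley > Ostley rules out a Condorcet winner.

none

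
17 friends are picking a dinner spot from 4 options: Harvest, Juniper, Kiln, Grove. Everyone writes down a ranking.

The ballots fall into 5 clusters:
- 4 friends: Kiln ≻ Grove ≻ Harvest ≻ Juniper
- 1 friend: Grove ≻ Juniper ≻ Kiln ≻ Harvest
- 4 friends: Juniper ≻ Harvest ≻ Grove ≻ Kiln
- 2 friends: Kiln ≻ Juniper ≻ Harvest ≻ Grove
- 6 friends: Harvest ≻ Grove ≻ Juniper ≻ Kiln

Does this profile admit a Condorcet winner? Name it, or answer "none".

Harvest

Check each pair by majority over 17 ballots:
Harvest vs Juniper: Harvest wins 10–7.
Harvest vs Kiln: Harvest is ranked higher on 4+6 = 10 ballots, Kiln on 7. Harvest wins 10–7.
Harvest vs Grove: 4+2+6 = 12 for Harvest, 5 for Grove — Harvest by 12–5.
Juniper vs Kiln: Juniper preferred on 1+4+6 = 11 ballots; Juniper wins 11–6.
Juniper vs Grove: Juniper is ranked higher on 4+2 = 6 ballots, Grove on 11. Grove wins 11–6.
Kiln vs Grove: Grove, 11–6.
Harvest beats each of Juniper, Kiln, Grove — Harvest is the Condorcet winner.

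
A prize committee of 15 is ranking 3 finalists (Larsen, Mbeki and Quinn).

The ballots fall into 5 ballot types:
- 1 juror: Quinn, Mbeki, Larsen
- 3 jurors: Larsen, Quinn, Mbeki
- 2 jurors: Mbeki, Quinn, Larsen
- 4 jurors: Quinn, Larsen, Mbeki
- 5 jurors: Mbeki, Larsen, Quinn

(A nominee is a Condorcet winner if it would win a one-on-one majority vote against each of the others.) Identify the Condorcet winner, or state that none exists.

Pairwise majorities:
Larsen vs Mbeki: 7 to 8, Mbeki.
Larsen vs Quinn: 3+5 = 8 for Larsen, 7 for Quinn — Larsen by 8–7.
Mbeki vs Quinn: Mbeki is ranked higher on 2+5 = 7 ballots, Quinn on 8. Quinn wins 8–7.
No nominee is unbeaten: Larsen loses to Mbeki; Mbeki loses to Quinn; Quinn loses to Larsen. In particular Larsen > Quinn > Mbeki > Larsen is a majority cycle — no Condorcet winner exists.

none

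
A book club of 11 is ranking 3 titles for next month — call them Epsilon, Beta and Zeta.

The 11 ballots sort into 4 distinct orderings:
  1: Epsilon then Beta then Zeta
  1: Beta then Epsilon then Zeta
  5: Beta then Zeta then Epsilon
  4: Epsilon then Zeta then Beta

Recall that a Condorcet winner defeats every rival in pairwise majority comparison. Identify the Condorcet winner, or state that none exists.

Beta

Check each pair by majority over 11 ballots:
Epsilon vs Beta: Beta wins 6–5.
Epsilon vs Zeta: Epsilon, 6–5.
Beta vs Zeta: 1+1+5 = 7 for Beta, 4 for Zeta — Beta by 7–4.
Beta wins every pairwise contest, so Beta is the Condorcet winner.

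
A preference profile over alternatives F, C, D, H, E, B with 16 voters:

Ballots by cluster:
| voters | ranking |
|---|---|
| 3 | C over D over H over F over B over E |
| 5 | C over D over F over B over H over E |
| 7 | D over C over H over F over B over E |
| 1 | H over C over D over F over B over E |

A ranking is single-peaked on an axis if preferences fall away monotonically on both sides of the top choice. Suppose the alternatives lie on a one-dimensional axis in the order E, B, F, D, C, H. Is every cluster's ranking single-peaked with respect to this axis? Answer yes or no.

yes

Axis positions: E=1, B=2, F=3, D=4, C=5, H=6.
Cluster 1 (peak C at position 5): ranking walks positions 5-4-6-3-2-1, expanding outward from the peak — single-peaked.
Cluster 2 (peak C at position 5): ranking walks positions 5-4-3-2-6-1, expanding outward from the peak — single-peaked.
Cluster 3 (peak D at position 4): ranking walks positions 4-5-6-3-2-1, expanding outward from the peak — single-peaked.
Cluster 4 (peak H at position 6): ranking walks positions 6-5-4-3-2-1, expanding outward from the peak — single-peaked.
Every ranking is single-peaked on this axis.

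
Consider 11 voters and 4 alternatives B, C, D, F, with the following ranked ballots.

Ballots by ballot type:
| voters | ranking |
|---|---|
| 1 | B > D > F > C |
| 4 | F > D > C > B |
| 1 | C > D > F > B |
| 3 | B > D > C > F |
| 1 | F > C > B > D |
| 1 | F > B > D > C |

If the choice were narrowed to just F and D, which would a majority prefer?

F

Ballots ranking F above D: 4 + 1 + 1 = 6.
Ballots ranking D above F: 11 − 6 = 5.
F wins the head-to-head 6–5.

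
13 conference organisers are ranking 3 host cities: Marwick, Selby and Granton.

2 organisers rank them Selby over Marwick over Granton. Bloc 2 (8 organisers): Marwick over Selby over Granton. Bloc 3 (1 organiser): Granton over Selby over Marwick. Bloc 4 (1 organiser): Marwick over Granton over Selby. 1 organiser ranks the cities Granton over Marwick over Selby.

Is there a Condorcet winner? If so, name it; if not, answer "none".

Head-to-head results (13 organisers):
Marwick–Selby: Marwick 10–3.
Marwick vs Granton: Marwick wins 11–2.
Selby–Granton: Selby 10–3.
Marwick beats each of Selby, Granton — Marwick is the Condorcet winner.

Marwick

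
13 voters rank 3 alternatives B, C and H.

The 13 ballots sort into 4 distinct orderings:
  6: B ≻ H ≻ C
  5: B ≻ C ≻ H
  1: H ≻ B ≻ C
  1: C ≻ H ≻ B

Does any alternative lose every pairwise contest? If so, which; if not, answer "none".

C

Head-to-head results (13 voters):
B vs C: B is ranked higher on 6+5+1 = 12 ballots, C on 1. B wins 12–1.
B vs H: 11 to 2, B.
C vs H: H wins 7–6.
Only C has no wins; C is the Condorcet loser.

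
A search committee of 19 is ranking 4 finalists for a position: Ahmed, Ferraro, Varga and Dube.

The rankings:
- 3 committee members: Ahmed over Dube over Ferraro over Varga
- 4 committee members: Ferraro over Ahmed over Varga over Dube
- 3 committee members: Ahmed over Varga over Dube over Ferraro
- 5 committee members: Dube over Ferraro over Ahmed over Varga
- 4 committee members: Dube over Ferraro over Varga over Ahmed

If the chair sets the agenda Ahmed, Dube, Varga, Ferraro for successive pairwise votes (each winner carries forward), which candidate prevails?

Ferraro

Round 1: Ahmed vs Dube — 10–9, Ahmed advances.
Round 2: Ahmed vs Varga — 15–4, Ahmed advances.
Round 3: Ahmed vs Ferraro — 6–13, Ferraro advances.
The agenda winner is Ferraro.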